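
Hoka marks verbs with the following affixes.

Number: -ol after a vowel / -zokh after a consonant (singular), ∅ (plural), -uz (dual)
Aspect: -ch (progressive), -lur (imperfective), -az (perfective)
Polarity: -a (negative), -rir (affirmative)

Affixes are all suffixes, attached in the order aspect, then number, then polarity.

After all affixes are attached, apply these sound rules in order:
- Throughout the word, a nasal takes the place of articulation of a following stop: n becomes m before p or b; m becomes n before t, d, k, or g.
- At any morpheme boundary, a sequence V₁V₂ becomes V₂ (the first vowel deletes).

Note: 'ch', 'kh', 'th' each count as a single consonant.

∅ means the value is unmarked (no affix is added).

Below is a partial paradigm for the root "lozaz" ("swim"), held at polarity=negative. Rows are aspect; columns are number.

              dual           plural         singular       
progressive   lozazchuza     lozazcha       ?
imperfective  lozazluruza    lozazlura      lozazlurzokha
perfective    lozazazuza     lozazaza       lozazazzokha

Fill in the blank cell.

Attach aspect progressive -ch → lozazch.
Attach number singular -zokh (after consonant 'ch') → lozazchzokh.
Attach polarity negative -a → lozazchzokha.
Nasal assimilation: no change.
Vowel deletion: no change.

lozazchzokha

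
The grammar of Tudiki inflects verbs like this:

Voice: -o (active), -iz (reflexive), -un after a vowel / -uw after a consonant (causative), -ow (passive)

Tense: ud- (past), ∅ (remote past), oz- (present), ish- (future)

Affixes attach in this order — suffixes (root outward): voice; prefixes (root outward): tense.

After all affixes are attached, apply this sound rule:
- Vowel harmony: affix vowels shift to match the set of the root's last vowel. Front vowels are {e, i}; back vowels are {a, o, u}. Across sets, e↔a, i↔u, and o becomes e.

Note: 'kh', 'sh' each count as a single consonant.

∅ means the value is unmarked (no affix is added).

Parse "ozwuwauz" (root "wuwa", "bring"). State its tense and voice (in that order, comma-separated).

Segment: oz-wuwa-iz.
tense: oz- → present.
voice: -iz → reflexive.

present, reflexive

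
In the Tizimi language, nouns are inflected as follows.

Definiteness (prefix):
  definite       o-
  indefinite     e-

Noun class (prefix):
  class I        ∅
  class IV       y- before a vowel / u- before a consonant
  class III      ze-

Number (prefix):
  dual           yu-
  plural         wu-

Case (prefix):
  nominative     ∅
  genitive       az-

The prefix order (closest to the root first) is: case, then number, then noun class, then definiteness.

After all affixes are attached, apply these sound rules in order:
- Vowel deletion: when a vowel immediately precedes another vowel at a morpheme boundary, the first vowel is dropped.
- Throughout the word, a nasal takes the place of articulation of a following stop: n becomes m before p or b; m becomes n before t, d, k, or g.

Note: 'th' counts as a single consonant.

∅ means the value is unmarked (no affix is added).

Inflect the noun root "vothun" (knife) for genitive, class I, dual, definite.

Attach case genitive az- → azvothun.
Attach number dual yu- → yuazvothun.
noun class = class I: zero marking, form stays yuazvothun.
Attach definiteness definite o- → oyuazvothun.
Apply vowel deletion: oyuazvothun → oyazvothun.
Nasal assimilation: no change.

oyazvothun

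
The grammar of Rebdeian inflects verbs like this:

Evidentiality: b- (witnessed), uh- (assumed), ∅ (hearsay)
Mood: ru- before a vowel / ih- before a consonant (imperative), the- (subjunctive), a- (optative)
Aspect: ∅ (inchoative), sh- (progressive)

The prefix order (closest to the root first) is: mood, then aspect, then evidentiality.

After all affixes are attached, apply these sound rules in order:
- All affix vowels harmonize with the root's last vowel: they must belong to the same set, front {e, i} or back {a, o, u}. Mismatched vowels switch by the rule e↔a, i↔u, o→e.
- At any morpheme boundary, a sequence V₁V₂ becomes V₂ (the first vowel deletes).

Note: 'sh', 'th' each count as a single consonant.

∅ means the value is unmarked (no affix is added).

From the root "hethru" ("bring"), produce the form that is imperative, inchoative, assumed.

Attach mood imperative ih- (before consonant 'h') → ihhethru.
aspect = inchoative: zero marking, form stays ihhethru.
Attach evidentiality assumed uh- → uhihhethru.
Apply vowel harmony: uhihhethru → uhuhhethru.
Vowel deletion: no change.

uhuhhethru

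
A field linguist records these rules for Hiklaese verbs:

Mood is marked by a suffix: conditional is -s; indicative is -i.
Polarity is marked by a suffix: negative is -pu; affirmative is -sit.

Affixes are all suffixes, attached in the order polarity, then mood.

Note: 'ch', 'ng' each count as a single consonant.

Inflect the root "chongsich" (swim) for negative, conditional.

Attach polarity negative -pu → chongsichpu.
Attach mood conditional -s → chongsichpus.

chongsichpus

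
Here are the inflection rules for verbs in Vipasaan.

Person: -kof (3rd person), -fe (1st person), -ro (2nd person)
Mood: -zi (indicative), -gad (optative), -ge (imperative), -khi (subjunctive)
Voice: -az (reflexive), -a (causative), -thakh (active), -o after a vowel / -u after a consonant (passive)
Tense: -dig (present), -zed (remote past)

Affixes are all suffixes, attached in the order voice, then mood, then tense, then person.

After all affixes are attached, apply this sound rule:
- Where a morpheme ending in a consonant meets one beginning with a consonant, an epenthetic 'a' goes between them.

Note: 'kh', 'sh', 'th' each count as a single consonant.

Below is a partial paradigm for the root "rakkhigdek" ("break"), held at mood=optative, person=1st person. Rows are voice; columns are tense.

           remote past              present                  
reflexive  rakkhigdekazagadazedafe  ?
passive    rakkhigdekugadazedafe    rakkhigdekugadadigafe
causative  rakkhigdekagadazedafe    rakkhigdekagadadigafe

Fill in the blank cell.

rakkhigdekazagadadigafe

Attach voice reflexive -az → rakkhigdekaz.
Attach mood optative -gad → rakkhigdekazgad.
Attach tense present -dig → rakkhigdekazgaddig.
Attach person 1st person -fe → rakkhigdekazgaddigfe.
Apply epenthesis: rakkhigdekazgaddigfe → rakkhigdekazagadadigafe.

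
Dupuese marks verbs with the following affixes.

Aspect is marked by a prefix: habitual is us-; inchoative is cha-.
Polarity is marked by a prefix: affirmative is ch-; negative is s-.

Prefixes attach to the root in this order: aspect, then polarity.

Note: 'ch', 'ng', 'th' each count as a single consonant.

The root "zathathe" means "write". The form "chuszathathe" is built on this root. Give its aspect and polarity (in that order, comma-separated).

Segment: ch-us-zathathe.
aspect: us- → habitual.
polarity: ch- → affirmative.

habitual, affirmative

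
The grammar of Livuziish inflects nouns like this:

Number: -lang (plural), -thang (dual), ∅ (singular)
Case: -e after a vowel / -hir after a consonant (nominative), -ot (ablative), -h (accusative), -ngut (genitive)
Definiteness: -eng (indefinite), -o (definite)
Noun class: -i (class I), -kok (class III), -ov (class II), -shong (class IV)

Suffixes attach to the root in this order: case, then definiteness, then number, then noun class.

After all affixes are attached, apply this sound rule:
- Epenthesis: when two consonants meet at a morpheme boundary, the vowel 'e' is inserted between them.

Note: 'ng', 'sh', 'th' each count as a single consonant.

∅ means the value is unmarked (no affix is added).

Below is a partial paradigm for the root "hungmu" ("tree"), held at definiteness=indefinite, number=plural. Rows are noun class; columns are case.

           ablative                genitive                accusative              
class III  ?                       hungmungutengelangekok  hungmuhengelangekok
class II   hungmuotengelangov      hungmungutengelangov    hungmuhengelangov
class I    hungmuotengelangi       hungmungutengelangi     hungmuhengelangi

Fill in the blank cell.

Attach case ablative -ot → hungmuot.
Attach definiteness indefinite -eng → hungmuoteng.
Attach number plural -lang → hungmuotenglang.
Attach noun class class III -kok → hungmuotenglangkok.
Apply epenthesis: hungmuotenglangkok → hungmuotengelangekok.

hungmuotengelangekok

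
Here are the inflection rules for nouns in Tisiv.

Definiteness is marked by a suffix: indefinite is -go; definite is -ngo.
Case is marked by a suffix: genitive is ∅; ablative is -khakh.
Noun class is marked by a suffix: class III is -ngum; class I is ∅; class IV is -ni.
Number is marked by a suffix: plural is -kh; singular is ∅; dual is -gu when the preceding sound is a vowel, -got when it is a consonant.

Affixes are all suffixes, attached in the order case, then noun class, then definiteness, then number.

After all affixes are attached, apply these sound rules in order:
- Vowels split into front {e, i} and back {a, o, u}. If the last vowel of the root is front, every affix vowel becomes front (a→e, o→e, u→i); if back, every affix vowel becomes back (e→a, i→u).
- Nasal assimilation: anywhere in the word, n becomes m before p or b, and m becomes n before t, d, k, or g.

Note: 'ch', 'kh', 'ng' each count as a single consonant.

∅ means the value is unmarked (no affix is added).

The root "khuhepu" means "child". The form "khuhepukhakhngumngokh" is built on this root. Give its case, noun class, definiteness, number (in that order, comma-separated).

ablative, class III, definite, plural

Segment: khuhepu-khakh-ngum-ngo-kh.
case: -khakh → ablative.
noun class: -ngum → class III.
definiteness: -ngo → definite.
number: -kh → plural.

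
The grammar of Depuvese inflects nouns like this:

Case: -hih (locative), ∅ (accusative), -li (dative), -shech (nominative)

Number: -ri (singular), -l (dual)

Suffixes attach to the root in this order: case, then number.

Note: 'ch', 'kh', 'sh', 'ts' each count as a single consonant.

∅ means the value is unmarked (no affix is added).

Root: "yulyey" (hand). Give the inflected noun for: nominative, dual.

Attach case nominative -shech → yulyeyshech.
Attach number dual -l → yulyeyshechl.

yulyeyshechl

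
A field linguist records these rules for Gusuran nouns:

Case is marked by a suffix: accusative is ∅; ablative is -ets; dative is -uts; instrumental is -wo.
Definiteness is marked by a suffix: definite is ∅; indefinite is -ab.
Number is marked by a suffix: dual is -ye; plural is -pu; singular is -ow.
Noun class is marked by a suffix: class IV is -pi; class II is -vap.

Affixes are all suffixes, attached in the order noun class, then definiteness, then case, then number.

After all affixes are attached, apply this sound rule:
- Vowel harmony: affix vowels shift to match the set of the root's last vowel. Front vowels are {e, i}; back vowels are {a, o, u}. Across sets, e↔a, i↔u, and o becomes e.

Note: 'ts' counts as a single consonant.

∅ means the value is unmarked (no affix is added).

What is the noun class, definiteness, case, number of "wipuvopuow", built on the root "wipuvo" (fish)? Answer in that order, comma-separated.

class IV, definite, accusative, singular

Segment: wipuvo-pi-ow.
noun class: -pi → class IV.
definiteness: ∅ → definite.
case: ∅ → accusative.
number: -ow → singular.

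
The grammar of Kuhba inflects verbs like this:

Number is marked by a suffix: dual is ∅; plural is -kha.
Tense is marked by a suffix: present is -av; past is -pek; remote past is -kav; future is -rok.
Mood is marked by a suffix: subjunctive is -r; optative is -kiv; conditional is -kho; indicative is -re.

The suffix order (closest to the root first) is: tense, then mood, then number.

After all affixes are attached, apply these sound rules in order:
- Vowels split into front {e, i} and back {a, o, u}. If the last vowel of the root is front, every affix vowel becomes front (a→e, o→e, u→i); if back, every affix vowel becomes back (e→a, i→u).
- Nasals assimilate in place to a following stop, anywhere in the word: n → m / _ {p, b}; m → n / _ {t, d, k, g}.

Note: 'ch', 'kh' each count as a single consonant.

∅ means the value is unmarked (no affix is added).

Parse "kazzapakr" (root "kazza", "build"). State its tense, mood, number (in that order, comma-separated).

past, subjunctive, dual

Segment: kazza-pek-r.
tense: -pek → past.
mood: -r → subjunctive.
number: ∅ → dual.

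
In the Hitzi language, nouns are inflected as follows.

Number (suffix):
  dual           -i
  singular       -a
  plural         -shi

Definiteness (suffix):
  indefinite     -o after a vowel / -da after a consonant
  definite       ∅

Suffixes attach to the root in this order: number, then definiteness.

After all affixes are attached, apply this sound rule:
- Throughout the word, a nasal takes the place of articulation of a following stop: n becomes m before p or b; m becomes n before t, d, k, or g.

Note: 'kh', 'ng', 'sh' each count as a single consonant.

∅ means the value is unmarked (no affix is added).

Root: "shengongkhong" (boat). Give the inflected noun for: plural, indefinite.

shengongkhongshio

Attach number plural -shi → shengongkhongshi.
Attach definiteness indefinite -o (after vowel 'i') → shengongkhongshio.
Nasal assimilation: no change.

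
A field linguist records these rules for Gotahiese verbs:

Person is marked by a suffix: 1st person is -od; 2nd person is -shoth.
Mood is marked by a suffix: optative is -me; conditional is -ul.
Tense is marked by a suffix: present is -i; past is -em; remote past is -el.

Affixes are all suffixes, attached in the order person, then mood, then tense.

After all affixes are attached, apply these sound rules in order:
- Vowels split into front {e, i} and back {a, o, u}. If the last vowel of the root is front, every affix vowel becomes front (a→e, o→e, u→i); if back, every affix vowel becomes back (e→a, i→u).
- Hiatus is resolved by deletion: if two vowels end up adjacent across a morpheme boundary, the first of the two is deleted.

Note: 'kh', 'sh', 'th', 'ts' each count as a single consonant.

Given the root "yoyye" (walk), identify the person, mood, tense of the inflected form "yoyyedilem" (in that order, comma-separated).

1st person, conditional, past

Segment: yoyye-od-ul-em.
person: -od → 1st person.
mood: -ul → conditional.
tense: -em → past.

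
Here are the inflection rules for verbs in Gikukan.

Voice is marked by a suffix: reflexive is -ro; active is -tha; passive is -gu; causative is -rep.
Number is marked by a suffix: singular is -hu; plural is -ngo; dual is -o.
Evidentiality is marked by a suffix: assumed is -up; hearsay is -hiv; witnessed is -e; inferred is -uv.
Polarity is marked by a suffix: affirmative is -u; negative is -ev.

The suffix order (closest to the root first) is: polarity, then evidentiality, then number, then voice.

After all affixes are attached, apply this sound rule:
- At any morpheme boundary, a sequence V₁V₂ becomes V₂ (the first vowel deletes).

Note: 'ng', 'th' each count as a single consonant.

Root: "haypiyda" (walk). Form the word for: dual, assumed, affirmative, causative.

Attach polarity affirmative -u → haypiydau.
Attach evidentiality assumed -up → haypiydauup.
Attach number dual -o → haypiydauupo.
Attach voice causative -rep → haypiydauuporep.
Apply vowel deletion: haypiydauuporep → haypiyduporep.

haypiyduporep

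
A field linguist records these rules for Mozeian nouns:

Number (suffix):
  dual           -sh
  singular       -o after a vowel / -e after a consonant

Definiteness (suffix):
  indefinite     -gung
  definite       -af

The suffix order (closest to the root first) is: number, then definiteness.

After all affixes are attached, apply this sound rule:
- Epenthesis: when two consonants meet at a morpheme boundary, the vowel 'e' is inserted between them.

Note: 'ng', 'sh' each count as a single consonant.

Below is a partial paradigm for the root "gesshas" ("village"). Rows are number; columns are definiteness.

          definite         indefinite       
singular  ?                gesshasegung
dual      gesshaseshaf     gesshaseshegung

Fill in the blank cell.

Attach number singular -e (after consonant 's') → gesshase.
Attach definiteness definite -af → gesshaseaf.
Epenthesis: no change.

gesshaseaf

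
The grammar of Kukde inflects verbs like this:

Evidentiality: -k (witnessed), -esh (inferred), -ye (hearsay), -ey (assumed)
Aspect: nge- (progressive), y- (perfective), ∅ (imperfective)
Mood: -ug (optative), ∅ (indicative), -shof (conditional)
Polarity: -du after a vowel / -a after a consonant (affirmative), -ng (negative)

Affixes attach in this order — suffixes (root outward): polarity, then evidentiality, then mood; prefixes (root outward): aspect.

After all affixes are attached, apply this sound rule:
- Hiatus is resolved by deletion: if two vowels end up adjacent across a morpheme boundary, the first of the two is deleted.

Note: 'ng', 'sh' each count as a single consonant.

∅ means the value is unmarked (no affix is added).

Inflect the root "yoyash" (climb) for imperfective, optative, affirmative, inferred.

yoyasheshug

Attach polarity affirmative -a (after consonant 'sh') → yoyasha.
aspect = imperfective: zero marking, form stays yoyasha.
Attach evidentiality inferred -esh → yoyashaesh.
Attach mood optative -ug → yoyashaeshug.
Apply vowel deletion: yoyashaeshug → yoyasheshug.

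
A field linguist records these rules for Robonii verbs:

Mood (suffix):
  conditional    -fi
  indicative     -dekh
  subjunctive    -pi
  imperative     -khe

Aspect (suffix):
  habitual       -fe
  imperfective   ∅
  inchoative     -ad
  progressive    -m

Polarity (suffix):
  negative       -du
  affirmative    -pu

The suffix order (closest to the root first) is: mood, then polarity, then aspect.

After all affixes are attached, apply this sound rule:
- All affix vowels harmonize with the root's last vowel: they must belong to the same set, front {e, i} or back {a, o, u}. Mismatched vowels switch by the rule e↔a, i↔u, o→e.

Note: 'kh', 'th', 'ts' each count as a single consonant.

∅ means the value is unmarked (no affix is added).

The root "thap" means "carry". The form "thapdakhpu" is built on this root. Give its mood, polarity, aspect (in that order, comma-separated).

indicative, affirmative, imperfective

Segment: thap-dekh-pu.
mood: -dekh → indicative.
polarity: -pu → affirmative.
aspect: ∅ → imperfective.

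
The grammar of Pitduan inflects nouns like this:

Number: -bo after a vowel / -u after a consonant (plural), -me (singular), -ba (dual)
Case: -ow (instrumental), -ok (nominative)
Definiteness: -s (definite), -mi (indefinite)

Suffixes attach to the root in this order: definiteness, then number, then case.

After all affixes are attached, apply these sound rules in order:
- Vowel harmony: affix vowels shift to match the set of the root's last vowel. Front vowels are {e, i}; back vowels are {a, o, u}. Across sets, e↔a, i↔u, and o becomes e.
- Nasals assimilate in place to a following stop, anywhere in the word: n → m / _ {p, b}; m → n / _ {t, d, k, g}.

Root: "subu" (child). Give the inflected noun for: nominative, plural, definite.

subusuok

Attach definiteness definite -s → subus.
Attach number plural -u (after consonant 's') → subusu.
Attach case nominative -ok → subusuok.
Vowel harmony: no change.
Nasal assimilation: no change.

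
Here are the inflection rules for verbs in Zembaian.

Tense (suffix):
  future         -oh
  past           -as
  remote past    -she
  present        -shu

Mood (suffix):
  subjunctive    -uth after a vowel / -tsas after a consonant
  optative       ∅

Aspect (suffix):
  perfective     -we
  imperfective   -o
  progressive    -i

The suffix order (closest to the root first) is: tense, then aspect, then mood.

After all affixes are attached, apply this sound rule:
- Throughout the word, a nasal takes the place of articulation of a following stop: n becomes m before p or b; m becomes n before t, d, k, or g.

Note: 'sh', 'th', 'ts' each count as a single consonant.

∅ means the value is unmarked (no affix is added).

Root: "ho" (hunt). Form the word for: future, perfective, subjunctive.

Attach tense future -oh → hooh.
Attach aspect perfective -we → hoohwe.
Attach mood subjunctive -uth (after vowel 'e') → hoohweuth.
Nasal assimilation: no change.

hoohweuth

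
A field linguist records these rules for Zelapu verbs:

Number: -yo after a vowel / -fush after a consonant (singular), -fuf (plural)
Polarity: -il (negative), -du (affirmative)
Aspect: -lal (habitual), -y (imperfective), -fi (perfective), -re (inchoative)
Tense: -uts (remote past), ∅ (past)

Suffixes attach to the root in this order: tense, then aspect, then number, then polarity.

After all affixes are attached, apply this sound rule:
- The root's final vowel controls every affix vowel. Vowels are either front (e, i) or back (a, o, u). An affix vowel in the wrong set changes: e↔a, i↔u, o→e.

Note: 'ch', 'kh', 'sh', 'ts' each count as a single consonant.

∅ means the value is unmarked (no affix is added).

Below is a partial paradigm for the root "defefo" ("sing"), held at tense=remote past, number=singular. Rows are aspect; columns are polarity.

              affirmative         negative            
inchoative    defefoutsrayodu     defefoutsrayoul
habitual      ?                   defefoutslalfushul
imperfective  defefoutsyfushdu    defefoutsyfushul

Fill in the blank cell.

Attach tense remote past -uts → defefouts.
Attach aspect habitual -lal → defefoutslal.
Attach number singular -fush (after consonant 'l') → defefoutslalfush.
Attach polarity affirmative -du → defefoutslalfushdu.
Vowel harmony: no change.

defefoutslalfushdu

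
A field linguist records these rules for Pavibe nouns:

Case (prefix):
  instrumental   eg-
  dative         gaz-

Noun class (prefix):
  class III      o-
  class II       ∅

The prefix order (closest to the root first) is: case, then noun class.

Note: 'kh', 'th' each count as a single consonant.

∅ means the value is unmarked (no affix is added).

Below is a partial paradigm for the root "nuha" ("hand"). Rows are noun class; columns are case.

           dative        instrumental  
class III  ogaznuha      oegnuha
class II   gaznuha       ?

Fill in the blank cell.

Attach case instrumental eg- → egnuha.
noun class = class II: zero marking, form stays egnuha.

egnuha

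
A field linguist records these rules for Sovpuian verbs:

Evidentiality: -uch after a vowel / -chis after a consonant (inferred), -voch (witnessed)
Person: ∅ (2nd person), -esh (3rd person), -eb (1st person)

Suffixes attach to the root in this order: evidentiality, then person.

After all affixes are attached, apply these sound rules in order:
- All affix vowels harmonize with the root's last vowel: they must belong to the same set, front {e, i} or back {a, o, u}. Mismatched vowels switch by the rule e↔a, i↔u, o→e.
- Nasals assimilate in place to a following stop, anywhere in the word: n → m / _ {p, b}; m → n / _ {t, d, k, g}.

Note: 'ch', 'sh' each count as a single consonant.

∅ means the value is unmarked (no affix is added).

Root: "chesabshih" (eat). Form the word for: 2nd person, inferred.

chesabshihchis

Attach evidentiality inferred -chis (after consonant 'h') → chesabshihchis.
person = 2nd person: zero marking, form stays chesabshihchis.
Vowel harmony: no change.
Nasal assimilation: no change.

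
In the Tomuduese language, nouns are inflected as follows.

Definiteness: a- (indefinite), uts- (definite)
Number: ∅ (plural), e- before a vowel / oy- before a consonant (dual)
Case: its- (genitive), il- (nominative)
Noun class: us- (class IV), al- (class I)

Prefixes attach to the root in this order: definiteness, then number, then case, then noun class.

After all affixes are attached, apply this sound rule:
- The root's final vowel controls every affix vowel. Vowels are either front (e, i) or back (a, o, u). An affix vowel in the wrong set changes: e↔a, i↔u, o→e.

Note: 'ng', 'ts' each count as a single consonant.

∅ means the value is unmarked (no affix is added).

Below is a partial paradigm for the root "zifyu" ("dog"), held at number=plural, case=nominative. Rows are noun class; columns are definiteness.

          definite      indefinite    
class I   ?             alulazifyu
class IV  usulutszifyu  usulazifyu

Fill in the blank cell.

Attach definiteness definite uts- → utszifyu.
number = plural: zero marking, form stays utszifyu.
Attach case nominative il- → ilutszifyu.
Attach noun class class I al- → alilutszifyu.
Apply vowel harmony: alilutszifyu → alulutszifyu.

alulutszifyu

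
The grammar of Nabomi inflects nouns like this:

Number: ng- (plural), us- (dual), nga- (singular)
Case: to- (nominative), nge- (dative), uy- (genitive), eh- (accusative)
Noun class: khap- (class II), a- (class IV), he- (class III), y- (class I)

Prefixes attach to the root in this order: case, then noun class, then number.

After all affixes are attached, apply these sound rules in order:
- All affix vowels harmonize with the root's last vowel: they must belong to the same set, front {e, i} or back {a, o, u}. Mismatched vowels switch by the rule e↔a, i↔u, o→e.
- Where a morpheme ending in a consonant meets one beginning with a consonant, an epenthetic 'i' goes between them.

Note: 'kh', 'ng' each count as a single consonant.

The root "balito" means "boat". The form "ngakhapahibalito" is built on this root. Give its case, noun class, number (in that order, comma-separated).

Segment: nga-khap-eh-balito.
case: eh- → accusative.
noun class: khap- → class II.
number: nga- → singular.

accusative, class II, singular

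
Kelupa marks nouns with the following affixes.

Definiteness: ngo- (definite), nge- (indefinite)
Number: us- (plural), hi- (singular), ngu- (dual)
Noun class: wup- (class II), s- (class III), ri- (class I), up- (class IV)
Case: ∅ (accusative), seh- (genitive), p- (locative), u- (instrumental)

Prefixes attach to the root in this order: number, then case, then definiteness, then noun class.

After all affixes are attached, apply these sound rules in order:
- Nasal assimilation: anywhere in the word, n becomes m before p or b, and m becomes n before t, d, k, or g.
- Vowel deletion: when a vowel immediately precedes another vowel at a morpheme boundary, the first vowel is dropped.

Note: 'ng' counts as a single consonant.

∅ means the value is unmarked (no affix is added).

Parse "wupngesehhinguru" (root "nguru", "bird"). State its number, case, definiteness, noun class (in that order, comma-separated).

singular, genitive, indefinite, class II

Segment: wup-nge-seh-hi-nguru.
number: hi- → singular.
case: seh- → genitive.
definiteness: nge- → indefinite.
noun class: wup- → class II.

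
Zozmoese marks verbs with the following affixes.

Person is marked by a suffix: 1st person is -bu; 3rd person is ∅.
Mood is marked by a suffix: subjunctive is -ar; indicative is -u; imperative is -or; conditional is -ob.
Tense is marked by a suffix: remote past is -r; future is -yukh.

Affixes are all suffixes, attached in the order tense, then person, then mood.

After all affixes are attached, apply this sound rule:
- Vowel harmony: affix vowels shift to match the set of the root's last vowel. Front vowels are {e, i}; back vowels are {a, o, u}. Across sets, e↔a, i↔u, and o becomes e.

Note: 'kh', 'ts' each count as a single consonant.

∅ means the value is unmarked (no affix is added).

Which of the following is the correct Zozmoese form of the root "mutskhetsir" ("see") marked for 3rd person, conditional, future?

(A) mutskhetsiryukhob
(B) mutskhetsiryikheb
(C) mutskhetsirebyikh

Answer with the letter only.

Attach tense future -yukh → mutskhetsiryukh.
person = 3rd person: zero marking, form stays mutskhetsiryukh.
Attach mood conditional -ob → mutskhetsiryukhob.
Apply vowel harmony: mutskhetsiryukhob → mutskhetsiryikheb.
So the correct form is mutskhetsiryikheb, option (B).
(A) mutskhetsiryukhob is wrong: it fails to apply the sound rule(s).
(C) mutskhetsirebyikh is wrong: it has the affixes in the wrong order.

B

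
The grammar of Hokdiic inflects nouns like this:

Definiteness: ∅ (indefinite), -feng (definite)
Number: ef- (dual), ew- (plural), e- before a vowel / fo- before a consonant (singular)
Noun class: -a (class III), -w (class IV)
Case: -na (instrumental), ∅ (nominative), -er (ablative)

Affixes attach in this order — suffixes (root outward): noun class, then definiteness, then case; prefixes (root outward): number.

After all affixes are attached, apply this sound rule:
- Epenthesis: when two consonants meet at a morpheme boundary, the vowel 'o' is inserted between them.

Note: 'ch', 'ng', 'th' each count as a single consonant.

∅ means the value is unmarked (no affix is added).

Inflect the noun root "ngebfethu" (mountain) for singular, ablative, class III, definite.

Attach noun class class III -a → ngebfethua.
Attach number singular fo- (before consonant 'ng') → fongebfethua.
Attach definiteness definite -feng → fongebfethuafeng.
Attach case ablative -er → fongebfethuafenger.
Epenthesis: no change.

fongebfethuafenger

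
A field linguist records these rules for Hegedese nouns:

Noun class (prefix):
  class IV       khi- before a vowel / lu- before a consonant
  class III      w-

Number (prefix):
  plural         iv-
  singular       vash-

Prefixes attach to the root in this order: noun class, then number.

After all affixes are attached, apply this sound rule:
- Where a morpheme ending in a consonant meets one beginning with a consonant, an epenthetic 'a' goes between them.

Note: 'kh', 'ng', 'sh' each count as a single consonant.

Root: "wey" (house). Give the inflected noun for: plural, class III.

ivawawey

Attach noun class class III w- → wwey.
Attach number plural iv- → ivwwey.
Apply epenthesis: ivwwey → ivawawey.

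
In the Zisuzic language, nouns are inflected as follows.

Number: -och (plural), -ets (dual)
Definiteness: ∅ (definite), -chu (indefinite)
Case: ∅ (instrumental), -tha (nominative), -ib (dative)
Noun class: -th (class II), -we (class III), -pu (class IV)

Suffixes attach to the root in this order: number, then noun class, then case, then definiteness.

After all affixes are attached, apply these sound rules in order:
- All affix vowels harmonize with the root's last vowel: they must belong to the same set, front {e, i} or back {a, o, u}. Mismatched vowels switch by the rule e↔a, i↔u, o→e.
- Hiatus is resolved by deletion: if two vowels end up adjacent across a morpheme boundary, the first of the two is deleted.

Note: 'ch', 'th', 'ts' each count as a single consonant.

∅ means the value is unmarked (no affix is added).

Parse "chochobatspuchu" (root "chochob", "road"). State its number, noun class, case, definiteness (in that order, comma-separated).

Segment: chochob-ets-pu-chu.
number: -ets → dual.
noun class: -pu → class IV.
case: ∅ → instrumental.
definiteness: -chu → indefinite.

dual, class IV, instrumental, indefinite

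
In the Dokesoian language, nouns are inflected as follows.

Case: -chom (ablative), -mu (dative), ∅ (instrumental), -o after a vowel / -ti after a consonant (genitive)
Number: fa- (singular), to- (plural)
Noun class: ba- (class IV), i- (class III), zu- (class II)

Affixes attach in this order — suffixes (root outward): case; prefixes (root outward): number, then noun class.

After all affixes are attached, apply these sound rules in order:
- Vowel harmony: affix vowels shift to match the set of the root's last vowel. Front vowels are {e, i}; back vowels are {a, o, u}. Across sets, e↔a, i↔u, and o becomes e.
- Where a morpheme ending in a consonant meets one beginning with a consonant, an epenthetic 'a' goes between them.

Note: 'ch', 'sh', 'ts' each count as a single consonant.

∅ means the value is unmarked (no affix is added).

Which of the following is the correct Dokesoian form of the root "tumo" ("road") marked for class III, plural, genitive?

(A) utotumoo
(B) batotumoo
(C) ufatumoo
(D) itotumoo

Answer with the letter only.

Attach number plural to- → totumo.
Attach noun class class III i- → itotumo.
Attach case genitive -o (after vowel 'o') → itotumoo.
Apply vowel harmony: itotumoo → utotumoo.
Epenthesis: no change.
So the correct form is utotumoo, option (A).
(B) batotumoo is wrong: it uses class IV instead of class III for noun class.
(C) ufatumoo is wrong: it uses singular instead of plural for number.
(D) itotumoo is wrong: it fails to apply the sound rule(s).

A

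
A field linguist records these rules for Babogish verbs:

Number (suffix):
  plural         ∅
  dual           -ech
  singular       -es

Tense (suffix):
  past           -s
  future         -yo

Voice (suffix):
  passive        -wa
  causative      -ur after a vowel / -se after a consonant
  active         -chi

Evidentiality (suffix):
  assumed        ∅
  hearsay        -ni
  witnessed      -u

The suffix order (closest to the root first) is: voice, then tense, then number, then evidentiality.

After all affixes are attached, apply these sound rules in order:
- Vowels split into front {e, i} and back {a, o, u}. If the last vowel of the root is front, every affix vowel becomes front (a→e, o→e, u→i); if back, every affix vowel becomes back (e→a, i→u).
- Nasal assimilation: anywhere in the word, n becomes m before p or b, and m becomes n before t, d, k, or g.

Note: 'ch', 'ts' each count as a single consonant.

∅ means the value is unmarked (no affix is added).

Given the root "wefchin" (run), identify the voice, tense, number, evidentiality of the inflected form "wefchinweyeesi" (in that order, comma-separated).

passive, future, singular, witnessed

Segment: wefchin-wa-yo-es-u.
voice: -wa → passive.
tense: -yo → future.
number: -es → singular.
evidentiality: -u → witnessed.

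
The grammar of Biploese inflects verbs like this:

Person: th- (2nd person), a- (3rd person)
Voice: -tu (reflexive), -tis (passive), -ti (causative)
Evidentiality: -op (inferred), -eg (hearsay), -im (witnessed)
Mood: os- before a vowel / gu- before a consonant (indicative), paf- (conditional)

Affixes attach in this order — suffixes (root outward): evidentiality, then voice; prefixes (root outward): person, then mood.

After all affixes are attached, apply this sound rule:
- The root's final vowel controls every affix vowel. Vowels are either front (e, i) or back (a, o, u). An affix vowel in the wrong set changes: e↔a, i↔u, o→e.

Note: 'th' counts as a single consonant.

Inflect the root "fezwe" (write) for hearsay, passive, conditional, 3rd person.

pefefezweegtis

Attach evidentiality hearsay -eg → fezweeg.
Attach person 3rd person a- → afezweeg.
Attach voice passive -tis → afezweegtis.
Attach mood conditional paf- → pafafezweegtis.
Apply vowel harmony: pafafezweegtis → pefefezweegtis.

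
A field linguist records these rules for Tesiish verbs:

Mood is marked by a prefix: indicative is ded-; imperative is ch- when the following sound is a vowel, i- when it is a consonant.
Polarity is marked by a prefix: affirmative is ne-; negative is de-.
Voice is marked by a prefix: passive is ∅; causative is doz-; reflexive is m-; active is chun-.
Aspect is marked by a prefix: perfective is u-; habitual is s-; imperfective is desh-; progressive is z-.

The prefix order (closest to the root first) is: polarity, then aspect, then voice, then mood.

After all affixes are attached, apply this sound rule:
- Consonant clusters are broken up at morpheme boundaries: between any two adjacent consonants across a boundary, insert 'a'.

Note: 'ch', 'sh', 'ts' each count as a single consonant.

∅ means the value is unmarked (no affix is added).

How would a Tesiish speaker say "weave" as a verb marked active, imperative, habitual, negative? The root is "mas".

ichunasademas

Attach polarity negative de- → demas.
Attach aspect habitual s- → sdemas.
Attach voice active chun- → chunsdemas.
Attach mood imperative i- (before consonant 'ch') → ichunsdemas.
Apply epenthesis: ichunsdemas → ichunasademas.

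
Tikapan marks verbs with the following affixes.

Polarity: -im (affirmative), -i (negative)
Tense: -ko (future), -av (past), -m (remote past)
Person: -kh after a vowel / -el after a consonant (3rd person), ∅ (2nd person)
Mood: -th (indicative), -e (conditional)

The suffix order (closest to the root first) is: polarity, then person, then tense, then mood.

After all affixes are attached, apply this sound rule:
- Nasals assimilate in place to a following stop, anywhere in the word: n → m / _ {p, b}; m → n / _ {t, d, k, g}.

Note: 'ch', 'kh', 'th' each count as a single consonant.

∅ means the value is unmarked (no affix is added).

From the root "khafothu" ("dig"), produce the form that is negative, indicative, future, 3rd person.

khafothuikhkoth

Attach polarity negative -i → khafothui.
Attach person 3rd person -kh (after vowel 'i') → khafothuikh.
Attach tense future -ko → khafothuikhko.
Attach mood indicative -th → khafothuikhkoth.
Nasal assimilation: no change.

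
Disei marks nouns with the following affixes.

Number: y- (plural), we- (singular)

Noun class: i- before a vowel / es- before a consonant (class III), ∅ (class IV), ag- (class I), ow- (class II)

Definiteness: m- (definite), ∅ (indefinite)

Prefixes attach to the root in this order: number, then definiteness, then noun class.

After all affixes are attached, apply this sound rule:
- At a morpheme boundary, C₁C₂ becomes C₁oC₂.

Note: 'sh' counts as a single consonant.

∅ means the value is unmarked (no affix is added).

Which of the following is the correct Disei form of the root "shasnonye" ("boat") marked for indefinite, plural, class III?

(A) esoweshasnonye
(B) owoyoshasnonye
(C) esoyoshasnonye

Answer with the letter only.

Attach number plural y- → yshasnonye.
definiteness = indefinite: zero marking, form stays yshasnonye.
Attach noun class class III es- (before consonant 'y') → esyshasnonye.
Apply epenthesis: esyshasnonye → esoyoshasnonye.
So the correct form is esoyoshasnonye, option (C).
(B) owoyoshasnonye is wrong: it uses class II instead of class III for noun class.
(A) esoweshasnonye is wrong: it uses singular instead of plural for number.

C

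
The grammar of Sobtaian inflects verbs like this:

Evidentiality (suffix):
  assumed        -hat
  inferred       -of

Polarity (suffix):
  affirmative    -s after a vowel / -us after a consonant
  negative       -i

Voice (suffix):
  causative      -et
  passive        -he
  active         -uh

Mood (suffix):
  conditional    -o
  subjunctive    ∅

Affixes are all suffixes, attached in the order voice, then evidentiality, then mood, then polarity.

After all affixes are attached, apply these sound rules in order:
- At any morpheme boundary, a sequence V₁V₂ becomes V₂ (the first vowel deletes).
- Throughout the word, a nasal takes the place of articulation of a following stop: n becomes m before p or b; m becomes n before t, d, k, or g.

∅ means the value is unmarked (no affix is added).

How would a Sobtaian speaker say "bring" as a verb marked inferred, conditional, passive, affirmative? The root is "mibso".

Attach voice passive -he → mibsohe.
Attach evidentiality inferred -of → mibsoheof.
Attach mood conditional -o → mibsoheofo.
Attach polarity affirmative -s (after vowel 'o') → mibsoheofos.
Apply vowel deletion: mibsoheofos → mibsohofos.
Nasal assimilation: no change.

mibsohofos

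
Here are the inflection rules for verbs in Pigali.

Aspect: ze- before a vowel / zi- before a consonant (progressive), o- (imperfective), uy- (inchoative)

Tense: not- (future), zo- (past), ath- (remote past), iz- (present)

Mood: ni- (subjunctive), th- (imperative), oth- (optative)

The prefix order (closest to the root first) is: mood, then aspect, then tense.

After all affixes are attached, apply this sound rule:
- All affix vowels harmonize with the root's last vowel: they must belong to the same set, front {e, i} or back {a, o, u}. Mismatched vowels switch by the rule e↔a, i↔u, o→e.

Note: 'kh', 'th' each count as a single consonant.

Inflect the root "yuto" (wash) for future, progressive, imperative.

notzuthyuto

Attach mood imperative th- → thyuto.
Attach aspect progressive zi- (before consonant 'th') → zithyuto.
Attach tense future not- → notzithyuto.
Apply vowel harmony: notzithyuto → notzuthyuto.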